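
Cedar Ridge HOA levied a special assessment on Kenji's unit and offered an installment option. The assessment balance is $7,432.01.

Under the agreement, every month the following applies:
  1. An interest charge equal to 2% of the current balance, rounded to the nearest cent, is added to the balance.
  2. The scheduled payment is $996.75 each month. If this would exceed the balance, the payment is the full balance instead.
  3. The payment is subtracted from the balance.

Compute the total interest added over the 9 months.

$697.76

Month 1: $7,432.01 +$148.64 interest = $7,580.65; pay $996.75 → $6,583.90
Month 2: $6,583.90 +$131.68 interest = $6,715.58; pay $996.75 → $5,718.83
Month 3: $5,718.83 +$114.38 interest = $5,833.21; pay $996.75 → $4,836.46
Month 4: $4,836.46 +$96.73 interest = $4,933.19; pay $996.75 → $3,936.44
Month 5: $3,936.44 +$78.73 interest = $4,015.17; pay $996.75 → $3,018.42
Month 6: $3,018.42 +$60.37 interest = $3,078.79; pay $996.75 → $2,082.04
Month 7: $2,082.04 +$41.64 interest = $2,123.68; pay $996.75 → $1,126.93
Month 8: $1,126.93 +$22.54 interest = $1,149.47; pay $996.75 → $152.72
Month 9: $152.72 +$3.05 interest = $155.77; pay $155.77 → $0.00
Total interest: $148.64 + $131.68 + $114.38 + $96.73 + $78.73 + $60.37 + $41.64 + $22.54 + $3.05 = $697.76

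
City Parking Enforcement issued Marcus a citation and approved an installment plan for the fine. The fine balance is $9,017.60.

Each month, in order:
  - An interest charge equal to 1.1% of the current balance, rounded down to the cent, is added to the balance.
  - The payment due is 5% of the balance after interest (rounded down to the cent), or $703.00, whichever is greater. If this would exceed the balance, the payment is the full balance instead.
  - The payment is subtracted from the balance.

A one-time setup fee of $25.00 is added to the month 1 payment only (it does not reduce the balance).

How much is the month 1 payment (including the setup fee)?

Month 1: opening $9,017.60; interest $99.19 → $9,116.79; payment $703.00 (+ $25.00 fee); balance $8,413.79

$728.00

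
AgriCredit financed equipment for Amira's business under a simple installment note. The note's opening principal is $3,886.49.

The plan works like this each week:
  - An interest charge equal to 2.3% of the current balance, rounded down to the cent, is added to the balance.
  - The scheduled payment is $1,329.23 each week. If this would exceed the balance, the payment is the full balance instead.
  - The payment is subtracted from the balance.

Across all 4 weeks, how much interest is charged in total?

$183.80

# | Opening | Interest | Payment | End bal
1 | $3,886.49 | $89.38 | $1,329.23 | $2,646.64
2 | $2,646.64 | $60.87 | $1,329.23 | $1,378.28
3 | $1,378.28 | $31.70 | $1,329.23 | $80.75
4 | $80.75 | $1.85 | $82.60 | $0.00
Total interest: $89.38 + $60.87 + $31.70 + $1.85 = $183.80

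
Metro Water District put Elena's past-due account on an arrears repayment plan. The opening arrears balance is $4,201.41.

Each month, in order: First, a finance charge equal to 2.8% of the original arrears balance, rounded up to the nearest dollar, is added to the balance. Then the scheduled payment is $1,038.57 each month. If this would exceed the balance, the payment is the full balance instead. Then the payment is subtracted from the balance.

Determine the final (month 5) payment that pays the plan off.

$637.13

Month 1: opening $4,201.41; interest $118.00 → $4,319.41; payment $1,038.57; balance $3,280.84
Month 2: opening $3,280.84; interest $118.00 → $3,398.84; payment $1,038.57; balance $2,360.27
Month 3: opening $2,360.27; interest $118.00 → $2,478.27; payment $1,038.57; balance $1,439.70
Month 4: opening $1,439.70; interest $118.00 → $1,557.70; payment $1,038.57; balance $519.13
Month 5: opening $519.13; interest $118.00 → $637.13; payment $637.13; balance $0.00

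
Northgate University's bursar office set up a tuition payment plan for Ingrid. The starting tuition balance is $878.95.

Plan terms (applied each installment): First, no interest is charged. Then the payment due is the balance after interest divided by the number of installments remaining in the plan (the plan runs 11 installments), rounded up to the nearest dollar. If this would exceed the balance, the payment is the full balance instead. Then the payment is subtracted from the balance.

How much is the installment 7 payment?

Installment 1: opening $878.95; payment $80.00; balance $798.95
Installment 2: opening $798.95; payment $80.00; balance $718.95
Installment 3: opening $718.95; payment $80.00; balance $638.95
Installment 4: opening $638.95; payment $80.00; balance $558.95
Installment 5: opening $558.95; payment $80.00; balance $478.95
Installment 6: opening $478.95; payment $80.00; balance $398.95
Installment 7: opening $398.95; payment $80.00; balance $318.95

$80.00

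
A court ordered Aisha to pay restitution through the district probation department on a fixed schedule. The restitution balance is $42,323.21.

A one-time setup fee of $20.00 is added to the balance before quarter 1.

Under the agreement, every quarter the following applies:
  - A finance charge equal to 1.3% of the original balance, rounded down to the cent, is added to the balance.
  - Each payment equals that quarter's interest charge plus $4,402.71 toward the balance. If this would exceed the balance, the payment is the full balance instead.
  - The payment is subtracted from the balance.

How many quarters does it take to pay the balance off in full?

10

# | Opening | Interest | Payment | End bal
1 | $42,343.21 | $550.20 | $4,952.91 | $37,940.50
2 | $37,940.50 | $550.20 | $4,952.91 | $33,537.79
3 | $33,537.79 | $550.20 | $4,952.91 | $29,135.08
4 | $29,135.08 | $550.20 | $4,952.91 | $24,732.37
5 | $24,732.37 | $550.20 | $4,952.91 | $20,329.66
6 | $20,329.66 | $550.20 | $4,952.91 | $15,926.95
7 | $15,926.95 | $550.20 | $4,952.91 | $11,524.24
8 | $11,524.24 | $550.20 | $4,952.91 | $7,121.53
9 | $7,121.53 | $550.20 | $4,952.91 | $2,718.82
10 | $2,718.82 | $550.20 | $3,269.02 | $0.00
Balance reaches $0.00 in quarter 10.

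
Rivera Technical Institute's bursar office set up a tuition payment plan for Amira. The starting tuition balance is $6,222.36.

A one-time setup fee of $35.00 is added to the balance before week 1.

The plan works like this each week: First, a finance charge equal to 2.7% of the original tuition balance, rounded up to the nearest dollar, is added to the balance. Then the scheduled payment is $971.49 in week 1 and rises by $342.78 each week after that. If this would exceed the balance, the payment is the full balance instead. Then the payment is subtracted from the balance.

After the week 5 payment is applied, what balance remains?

$0.00

Week 1: opening $6,257.36; interest $169.00 → $6,426.36; payment $971.49; balance $5,454.87
Week 2: opening $5,454.87; interest $169.00 → $5,623.87; payment $1,314.27; balance $4,309.60
Week 3: opening $4,309.60; interest $169.00 → $4,478.60; payment $1,657.05; balance $2,821.55
Week 4: opening $2,821.55; interest $169.00 → $2,990.55; payment $1,999.83; balance $990.72
Week 5: opening $990.72; interest $169.00 → $1,159.72; payment $1,159.72; balance $0.00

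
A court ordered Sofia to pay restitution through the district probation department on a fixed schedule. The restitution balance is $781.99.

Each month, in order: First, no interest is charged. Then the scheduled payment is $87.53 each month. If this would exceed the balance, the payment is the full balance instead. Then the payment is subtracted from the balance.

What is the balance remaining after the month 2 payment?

$606.93

Month 1: opening $781.99; payment $87.53; balance $694.46
Month 2: opening $694.46; payment $87.53; balance $606.93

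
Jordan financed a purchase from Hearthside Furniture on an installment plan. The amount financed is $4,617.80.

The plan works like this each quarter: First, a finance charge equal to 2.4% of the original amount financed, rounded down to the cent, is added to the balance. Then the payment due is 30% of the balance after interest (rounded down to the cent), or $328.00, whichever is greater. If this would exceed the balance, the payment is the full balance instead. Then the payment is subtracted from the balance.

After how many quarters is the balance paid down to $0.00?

10

Quarter 1: $4,617.80 +$110.82 interest = $4,728.62; pay $1,418.58 → $3,310.04
Quarter 2: $3,310.04 +$110.82 interest = $3,420.86; pay $1,026.25 → $2,394.61
Quarter 3: $2,394.61 +$110.82 interest = $2,505.43; pay $751.62 → $1,753.81
Quarter 4: $1,753.81 +$110.82 interest = $1,864.63; pay $559.38 → $1,305.25
Quarter 5: $1,305.25 +$110.82 interest = $1,416.07; pay $424.82 → $991.25
Quarter 6: $991.25 +$110.82 interest = $1,102.07; pay $330.62 → $771.45
Quarter 7: $771.45 +$110.82 interest = $882.27; pay $328.00 → $554.27
Quarter 8: $554.27 +$110.82 interest = $665.09; pay $328.00 → $337.09
Quarter 9: $337.09 +$110.82 interest = $447.91; pay $328.00 → $119.91
Quarter 10: $119.91 +$110.82 interest = $230.73; pay $230.73 → $0.00
Balance reaches $0.00 in quarter 10.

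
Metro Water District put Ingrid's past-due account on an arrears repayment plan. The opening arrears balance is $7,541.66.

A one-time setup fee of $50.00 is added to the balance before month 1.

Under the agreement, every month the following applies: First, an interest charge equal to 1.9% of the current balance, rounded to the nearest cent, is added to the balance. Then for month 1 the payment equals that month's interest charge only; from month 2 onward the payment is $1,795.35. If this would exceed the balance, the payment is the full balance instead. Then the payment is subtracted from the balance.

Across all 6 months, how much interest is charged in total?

Month 1: opening $7,591.66; interest $144.24 → $7,735.90; payment $144.24; balance $7,591.66
Month 2: opening $7,591.66; interest $144.24 → $7,735.90; payment $1,795.35; balance $5,940.55
Month 3: opening $5,940.55; interest $112.87 → $6,053.42; payment $1,795.35; balance $4,258.07
Month 4: opening $4,258.07; interest $80.90 → $4,338.97; payment $1,795.35; balance $2,543.62
Month 5: opening $2,543.62; interest $48.33 → $2,591.95; payment $1,795.35; balance $796.60
Month 6: opening $796.60; interest $15.14 → $811.74; payment $811.74; balance $0.00
Total interest: $144.24 + $144.24 + $112.87 + $80.90 + $48.33 + $15.14 = $545.72

$545.72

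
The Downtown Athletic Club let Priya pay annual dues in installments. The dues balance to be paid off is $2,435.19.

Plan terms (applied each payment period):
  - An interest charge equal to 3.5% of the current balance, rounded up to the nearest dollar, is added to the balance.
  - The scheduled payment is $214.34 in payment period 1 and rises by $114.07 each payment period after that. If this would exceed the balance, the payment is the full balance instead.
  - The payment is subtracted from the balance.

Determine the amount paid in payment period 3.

Payment period 1: opening $2,435.19; interest $86.00 → $2,521.19; payment $214.34; balance $2,306.85
Payment period 2: opening $2,306.85; interest $81.00 → $2,387.85; payment $328.41; balance $2,059.44
Payment period 3: opening $2,059.44; interest $73.00 → $2,132.44; payment $442.48; balance $1,689.96

$442.48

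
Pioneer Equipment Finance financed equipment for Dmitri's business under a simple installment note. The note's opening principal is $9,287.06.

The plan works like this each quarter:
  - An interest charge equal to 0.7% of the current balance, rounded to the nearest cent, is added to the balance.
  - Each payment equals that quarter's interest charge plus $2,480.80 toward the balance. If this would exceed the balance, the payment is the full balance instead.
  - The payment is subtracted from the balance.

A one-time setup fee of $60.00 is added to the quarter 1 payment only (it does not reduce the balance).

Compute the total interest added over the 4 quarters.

$155.84

# | Opening | Interest | Payment | Fee | End bal
1 | $9,287.06 | $65.01 | $2,545.81 | $60.00 | $6,806.26
2 | $6,806.26 | $47.64 | $2,528.44 | — | $4,325.46
3 | $4,325.46 | $30.28 | $2,511.08 | — | $1,844.66
4 | $1,844.66 | $12.91 | $1,857.57 | — | $0.00
Total interest: $65.01 + $47.64 + $30.28 + $12.91 = $155.84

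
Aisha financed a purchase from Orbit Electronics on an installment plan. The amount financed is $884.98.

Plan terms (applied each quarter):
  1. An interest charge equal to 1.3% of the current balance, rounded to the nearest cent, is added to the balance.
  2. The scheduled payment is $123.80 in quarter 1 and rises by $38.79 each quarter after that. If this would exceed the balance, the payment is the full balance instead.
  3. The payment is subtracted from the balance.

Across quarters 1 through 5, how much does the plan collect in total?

Quarter 1: $884.98 +$11.50 interest = $896.48; pay $123.80 → $772.68
Quarter 2: $772.68 +$10.04 interest = $782.72; pay $162.59 → $620.13
Quarter 3: $620.13 +$8.06 interest = $628.19; pay $201.38 → $426.81
Quarter 4: $426.81 +$5.55 interest = $432.36; pay $240.17 → $192.19
Quarter 5: $192.19 +$2.50 interest = $194.69; pay $194.69 → $0.00
Total paid: $922.63

$922.63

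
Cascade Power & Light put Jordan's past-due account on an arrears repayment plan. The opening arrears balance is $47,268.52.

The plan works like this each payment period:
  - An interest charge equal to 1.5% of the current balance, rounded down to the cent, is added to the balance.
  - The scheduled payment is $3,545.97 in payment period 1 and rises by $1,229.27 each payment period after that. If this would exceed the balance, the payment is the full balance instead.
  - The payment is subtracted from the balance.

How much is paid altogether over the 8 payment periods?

Payment period 1: opening $47,268.52; interest $709.02 → $47,977.54; payment $3,545.97; balance $44,431.57
Payment period 2: opening $44,431.57; interest $666.47 → $45,098.04; payment $4,775.24; balance $40,322.80
Payment period 3: opening $40,322.80; interest $604.84 → $40,927.64; payment $6,004.51; balance $34,923.13
Payment period 4: opening $34,923.13; interest $523.84 → $35,446.97; payment $7,233.78; balance $28,213.19
Payment period 5: opening $28,213.19; interest $423.19 → $28,636.38; payment $8,463.05; balance $20,173.33
Payment period 6: opening $20,173.33; interest $302.59 → $20,475.92; payment $9,692.32; balance $10,783.60
Payment period 7: opening $10,783.60; interest $161.75 → $10,945.35; payment $10,921.59; balance $23.76
Payment period 8: opening $23.76; interest $0.35 → $24.11; payment $24.11; balance $0.00
Total paid: $50,660.57

$50,660.57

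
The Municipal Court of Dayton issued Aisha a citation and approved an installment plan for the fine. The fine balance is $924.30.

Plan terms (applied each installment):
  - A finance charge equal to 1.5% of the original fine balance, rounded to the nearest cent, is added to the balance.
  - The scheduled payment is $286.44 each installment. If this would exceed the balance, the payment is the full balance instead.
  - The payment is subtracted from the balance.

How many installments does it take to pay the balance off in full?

4

Installment 1: opening $924.30; interest $13.86 → $938.16; payment $286.44; balance $651.72
Installment 2: opening $651.72; interest $13.86 → $665.58; payment $286.44; balance $379.14
Installment 3: opening $379.14; interest $13.86 → $393.00; payment $286.44; balance $106.56
Installment 4: opening $106.56; interest $13.86 → $120.42; payment $120.42; balance $0.00
Balance reaches $0.00 in installment 4.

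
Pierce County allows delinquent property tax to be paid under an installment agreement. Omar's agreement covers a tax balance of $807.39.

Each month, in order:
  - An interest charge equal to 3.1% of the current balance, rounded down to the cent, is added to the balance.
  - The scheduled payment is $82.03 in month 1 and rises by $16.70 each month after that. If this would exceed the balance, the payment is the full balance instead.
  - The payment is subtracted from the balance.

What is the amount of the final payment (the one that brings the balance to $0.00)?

$182.10

Month 1: $807.39 +$25.02 interest = $832.41; pay $82.03 → $750.38
Month 2: $750.38 +$23.26 interest = $773.64; pay $98.73 → $674.91
Month 3: $674.91 +$20.92 interest = $695.83; pay $115.43 → $580.40
Month 4: $580.40 +$17.99 interest = $598.39; pay $132.13 → $466.26
Month 5: $466.26 +$14.45 interest = $480.71; pay $148.83 → $331.88
Month 6: $331.88 +$10.28 interest = $342.16; pay $165.53 → $176.63
Month 7: $176.63 +$5.47 interest = $182.10; pay $182.10 → $0.00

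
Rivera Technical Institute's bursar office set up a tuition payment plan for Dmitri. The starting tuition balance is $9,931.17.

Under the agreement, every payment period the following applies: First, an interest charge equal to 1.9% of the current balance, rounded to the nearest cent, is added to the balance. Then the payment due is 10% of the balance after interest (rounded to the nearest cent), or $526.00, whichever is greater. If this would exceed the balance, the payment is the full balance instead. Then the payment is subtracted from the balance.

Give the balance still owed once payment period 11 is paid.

$3,650.28

# | Opening | Interest | Payment | End bal
1 | $9,931.17 | $188.69 | $1,011.99 | $9,107.87
2 | $9,107.87 | $173.05 | $928.09 | $8,352.83
3 | $8,352.83 | $158.70 | $851.15 | $7,660.38
4 | $7,660.38 | $145.55 | $780.59 | $7,025.34
5 | $7,025.34 | $133.48 | $715.88 | $6,442.94
6 | $6,442.94 | $122.42 | $656.54 | $5,908.82
7 | $5,908.82 | $112.27 | $602.11 | $5,418.98
8 | $5,418.98 | $102.96 | $552.19 | $4,969.75
9 | $4,969.75 | $94.43 | $526.00 | $4,538.18
10 | $4,538.18 | $86.23 | $526.00 | $4,098.41
11 | $4,098.41 | $77.87 | $526.00 | $3,650.28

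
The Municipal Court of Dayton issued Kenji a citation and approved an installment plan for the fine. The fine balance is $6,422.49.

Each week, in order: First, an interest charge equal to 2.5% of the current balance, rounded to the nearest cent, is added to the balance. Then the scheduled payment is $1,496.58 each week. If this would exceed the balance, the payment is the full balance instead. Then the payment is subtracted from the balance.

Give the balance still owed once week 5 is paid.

Week 1: $6,422.49 +$160.56 interest = $6,583.05; pay $1,496.58 → $5,086.47
Week 2: $5,086.47 +$127.16 interest = $5,213.63; pay $1,496.58 → $3,717.05
Week 3: $3,717.05 +$92.93 interest = $3,809.98; pay $1,496.58 → $2,313.40
Week 4: $2,313.40 +$57.84 interest = $2,371.24; pay $1,496.58 → $874.66
Week 5: $874.66 +$21.87 interest = $896.53; pay $896.53 → $0.00

$0.00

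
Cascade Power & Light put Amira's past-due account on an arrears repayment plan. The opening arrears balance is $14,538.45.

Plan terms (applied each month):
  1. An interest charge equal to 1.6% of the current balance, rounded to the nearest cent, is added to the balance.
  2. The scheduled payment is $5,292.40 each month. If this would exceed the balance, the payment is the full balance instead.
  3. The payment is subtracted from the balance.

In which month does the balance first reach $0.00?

3

# | Opening | Interest | Payment | End bal
1 | $14,538.45 | $232.62 | $5,292.40 | $9,478.67
2 | $9,478.67 | $151.66 | $5,292.40 | $4,337.93
3 | $4,337.93 | $69.41 | $4,407.34 | $0.00
Balance reaches $0.00 in month 3.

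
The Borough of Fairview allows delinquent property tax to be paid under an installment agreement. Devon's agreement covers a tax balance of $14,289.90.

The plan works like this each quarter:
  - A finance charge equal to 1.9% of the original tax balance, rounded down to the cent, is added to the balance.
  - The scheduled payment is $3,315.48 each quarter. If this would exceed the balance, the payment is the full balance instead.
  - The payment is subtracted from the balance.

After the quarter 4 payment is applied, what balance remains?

$2,113.98

# | Opening | Interest | Payment | End bal
1 | $14,289.90 | $271.50 | $3,315.48 | $11,245.92
2 | $11,245.92 | $271.50 | $3,315.48 | $8,201.94
3 | $8,201.94 | $271.50 | $3,315.48 | $5,157.96
4 | $5,157.96 | $271.50 | $3,315.48 | $2,113.98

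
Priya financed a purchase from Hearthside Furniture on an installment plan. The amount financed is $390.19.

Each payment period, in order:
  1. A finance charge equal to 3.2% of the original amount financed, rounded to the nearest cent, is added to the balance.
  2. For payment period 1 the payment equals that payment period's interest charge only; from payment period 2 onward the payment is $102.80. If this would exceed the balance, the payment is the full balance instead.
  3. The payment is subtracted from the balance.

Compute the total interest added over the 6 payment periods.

$74.94

Payment period 1: opening $390.19; interest $12.49 → $402.68; payment $12.49; balance $390.19
Payment period 2: opening $390.19; interest $12.49 → $402.68; payment $102.80; balance $299.88
Payment period 3: opening $299.88; interest $12.49 → $312.37; payment $102.80; balance $209.57
Payment period 4: opening $209.57; interest $12.49 → $222.06; payment $102.80; balance $119.26
Payment period 5: opening $119.26; interest $12.49 → $131.75; payment $102.80; balance $28.95
Payment period 6: opening $28.95; interest $12.49 → $41.44; payment $41.44; balance $0.00
Total interest: $12.49 + $12.49 + $12.49 + $12.49 + $12.49 + $12.49 = $74.94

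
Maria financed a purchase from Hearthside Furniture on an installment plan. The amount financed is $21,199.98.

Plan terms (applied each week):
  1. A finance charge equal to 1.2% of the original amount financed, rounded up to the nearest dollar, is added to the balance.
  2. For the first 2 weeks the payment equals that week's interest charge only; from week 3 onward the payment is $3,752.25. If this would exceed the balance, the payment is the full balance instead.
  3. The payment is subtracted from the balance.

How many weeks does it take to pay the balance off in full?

Week 1: $21,199.98 +$255.00 interest = $21,454.98; pay $255.00 → $21,199.98
Week 2: $21,199.98 +$255.00 interest = $21,454.98; pay $255.00 → $21,199.98
Week 3: $21,199.98 +$255.00 interest = $21,454.98; pay $3,752.25 → $17,702.73
Week 4: $17,702.73 +$255.00 interest = $17,957.73; pay $3,752.25 → $14,205.48
Week 5: $14,205.48 +$255.00 interest = $14,460.48; pay $3,752.25 → $10,708.23
Week 6: $10,708.23 +$255.00 interest = $10,963.23; pay $3,752.25 → $7,210.98
Week 7: $7,210.98 +$255.00 interest = $7,465.98; pay $3,752.25 → $3,713.73
Week 8: $3,713.73 +$255.00 interest = $3,968.73; pay $3,752.25 → $216.48
Week 9: $216.48 +$255.00 interest = $471.48; pay $471.48 → $0.00
Balance reaches $0.00 in week 9.

9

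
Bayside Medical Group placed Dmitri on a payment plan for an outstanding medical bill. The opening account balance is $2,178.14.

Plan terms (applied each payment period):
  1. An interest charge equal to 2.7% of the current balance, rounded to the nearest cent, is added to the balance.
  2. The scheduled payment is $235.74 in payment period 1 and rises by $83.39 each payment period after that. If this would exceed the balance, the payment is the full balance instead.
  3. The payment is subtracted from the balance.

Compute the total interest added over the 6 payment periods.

$232.61

# | Opening | Interest | Payment | End bal
1 | $2,178.14 | $58.81 | $235.74 | $2,001.21
2 | $2,001.21 | $54.03 | $319.13 | $1,736.11
3 | $1,736.11 | $46.87 | $402.52 | $1,380.46
4 | $1,380.46 | $37.27 | $485.91 | $931.82
5 | $931.82 | $25.16 | $569.30 | $387.68
6 | $387.68 | $10.47 | $398.15 | $0.00
Total interest: $58.81 + $54.03 + $46.87 + $37.27 + $25.16 + $10.47 = $232.61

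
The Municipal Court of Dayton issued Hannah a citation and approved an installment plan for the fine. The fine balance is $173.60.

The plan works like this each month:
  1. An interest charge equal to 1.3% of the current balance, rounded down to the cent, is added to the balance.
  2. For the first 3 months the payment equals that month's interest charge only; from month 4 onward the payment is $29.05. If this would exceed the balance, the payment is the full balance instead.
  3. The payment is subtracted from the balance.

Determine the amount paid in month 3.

# | Opening | Interest | Payment | End bal
1 | $173.60 | $2.25 | $2.25 | $173.60
2 | $173.60 | $2.25 | $2.25 | $173.60
3 | $173.60 | $2.25 | $2.25 | $173.60

$2.25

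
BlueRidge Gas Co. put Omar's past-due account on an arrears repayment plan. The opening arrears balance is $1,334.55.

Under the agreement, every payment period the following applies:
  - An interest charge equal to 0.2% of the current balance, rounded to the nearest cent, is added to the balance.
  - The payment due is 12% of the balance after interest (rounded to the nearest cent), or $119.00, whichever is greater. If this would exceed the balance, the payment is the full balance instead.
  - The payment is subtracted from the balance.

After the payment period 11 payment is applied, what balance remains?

$0.00

# | Opening | Interest | Payment | End bal
1 | $1,334.55 | $2.67 | $160.47 | $1,176.75
2 | $1,176.75 | $2.35 | $141.49 | $1,037.61
3 | $1,037.61 | $2.08 | $124.76 | $914.93
4 | $914.93 | $1.83 | $119.00 | $797.76
5 | $797.76 | $1.60 | $119.00 | $680.36
6 | $680.36 | $1.36 | $119.00 | $562.72
7 | $562.72 | $1.13 | $119.00 | $444.85
8 | $444.85 | $0.89 | $119.00 | $326.74
9 | $326.74 | $0.65 | $119.00 | $208.39
10 | $208.39 | $0.42 | $119.00 | $89.81
11 | $89.81 | $0.18 | $89.99 | $0.00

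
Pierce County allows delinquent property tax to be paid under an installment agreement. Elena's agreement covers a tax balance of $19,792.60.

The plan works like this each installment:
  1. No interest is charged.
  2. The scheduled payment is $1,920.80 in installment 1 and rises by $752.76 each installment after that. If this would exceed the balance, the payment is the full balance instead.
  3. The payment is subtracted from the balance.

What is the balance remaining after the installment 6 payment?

Installment 1: opening $19,792.60; payment $1,920.80; balance $17,871.80
Installment 2: opening $17,871.80; payment $2,673.56; balance $15,198.24
Installment 3: opening $15,198.24; payment $3,426.32; balance $11,771.92
Installment 4: opening $11,771.92; payment $4,179.08; balance $7,592.84
Installment 5: opening $7,592.84; payment $4,931.84; balance $2,661.00
Installment 6: opening $2,661.00; payment $2,661.00; balance $0.00

$0.00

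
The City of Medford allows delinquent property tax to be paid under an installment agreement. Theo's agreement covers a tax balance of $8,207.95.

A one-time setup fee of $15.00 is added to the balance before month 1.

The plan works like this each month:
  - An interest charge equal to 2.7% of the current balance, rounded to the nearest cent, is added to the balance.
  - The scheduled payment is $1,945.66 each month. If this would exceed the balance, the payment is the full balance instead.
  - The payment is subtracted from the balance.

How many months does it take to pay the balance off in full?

Month 1: opening $8,222.95; interest $222.02 → $8,444.97; payment $1,945.66; balance $6,499.31
Month 2: opening $6,499.31; interest $175.48 → $6,674.79; payment $1,945.66; balance $4,729.13
Month 3: opening $4,729.13; interest $127.69 → $4,856.82; payment $1,945.66; balance $2,911.16
Month 4: opening $2,911.16; interest $78.60 → $2,989.76; payment $1,945.66; balance $1,044.10
Month 5: opening $1,044.10; interest $28.19 → $1,072.29; payment $1,072.29; balance $0.00
Balance reaches $0.00 in month 5.

5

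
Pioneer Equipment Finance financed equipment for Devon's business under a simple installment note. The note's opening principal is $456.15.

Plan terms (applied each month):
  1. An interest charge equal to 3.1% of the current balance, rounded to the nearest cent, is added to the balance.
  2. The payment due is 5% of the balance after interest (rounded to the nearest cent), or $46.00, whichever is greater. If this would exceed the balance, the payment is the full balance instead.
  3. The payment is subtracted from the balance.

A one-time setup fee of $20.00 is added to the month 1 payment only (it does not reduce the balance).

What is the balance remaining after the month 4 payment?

$322.65

# | Opening | Interest | Payment | Fee | End bal
1 | $456.15 | $14.14 | $46.00 | $20.00 | $424.29
2 | $424.29 | $13.15 | $46.00 | — | $391.44
3 | $391.44 | $12.13 | $46.00 | — | $357.57
4 | $357.57 | $11.08 | $46.00 | — | $322.65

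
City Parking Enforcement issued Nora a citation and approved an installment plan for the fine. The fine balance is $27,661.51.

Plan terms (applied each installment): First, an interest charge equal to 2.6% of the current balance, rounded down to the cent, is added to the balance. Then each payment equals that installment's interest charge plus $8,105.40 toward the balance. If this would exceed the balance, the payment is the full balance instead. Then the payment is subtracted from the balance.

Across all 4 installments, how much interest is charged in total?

$1,612.32

Installment 1: $27,661.51 +$719.19 interest = $28,380.70; pay $8,824.59 → $19,556.11
Installment 2: $19,556.11 +$508.45 interest = $20,064.56; pay $8,613.85 → $11,450.71
Installment 3: $11,450.71 +$297.71 interest = $11,748.42; pay $8,403.11 → $3,345.31
Installment 4: $3,345.31 +$86.97 interest = $3,432.28; pay $3,432.28 → $0.00
Total interest: $719.19 + $508.45 + $297.71 + $86.97 = $1,612.32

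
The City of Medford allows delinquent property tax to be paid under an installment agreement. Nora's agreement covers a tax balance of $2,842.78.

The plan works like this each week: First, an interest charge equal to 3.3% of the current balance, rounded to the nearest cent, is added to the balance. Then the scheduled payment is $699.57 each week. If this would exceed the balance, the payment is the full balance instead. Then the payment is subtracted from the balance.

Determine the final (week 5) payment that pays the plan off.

$306.95

# | Opening | Interest | Payment | End bal
1 | $2,842.78 | $93.81 | $699.57 | $2,237.02
2 | $2,237.02 | $73.82 | $699.57 | $1,611.27
3 | $1,611.27 | $53.17 | $699.57 | $964.87
4 | $964.87 | $31.84 | $699.57 | $297.14
5 | $297.14 | $9.81 | $306.95 | $0.00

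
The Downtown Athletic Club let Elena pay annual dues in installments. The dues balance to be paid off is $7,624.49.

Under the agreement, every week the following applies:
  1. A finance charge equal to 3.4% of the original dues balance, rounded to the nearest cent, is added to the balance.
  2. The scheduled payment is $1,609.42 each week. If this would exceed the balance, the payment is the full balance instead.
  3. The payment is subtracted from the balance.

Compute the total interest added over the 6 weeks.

Week 1: $7,624.49 +$259.23 interest = $7,883.72; pay $1,609.42 → $6,274.30
Week 2: $6,274.30 +$259.23 interest = $6,533.53; pay $1,609.42 → $4,924.11
Week 3: $4,924.11 +$259.23 interest = $5,183.34; pay $1,609.42 → $3,573.92
Week 4: $3,573.92 +$259.23 interest = $3,833.15; pay $1,609.42 → $2,223.73
Week 5: $2,223.73 +$259.23 interest = $2,482.96; pay $1,609.42 → $873.54
Week 6: $873.54 +$259.23 interest = $1,132.77; pay $1,132.77 → $0.00
Total interest: $259.23 + $259.23 + $259.23 + $259.23 + $259.23 + $259.23 = $1,555.38

$1,555.38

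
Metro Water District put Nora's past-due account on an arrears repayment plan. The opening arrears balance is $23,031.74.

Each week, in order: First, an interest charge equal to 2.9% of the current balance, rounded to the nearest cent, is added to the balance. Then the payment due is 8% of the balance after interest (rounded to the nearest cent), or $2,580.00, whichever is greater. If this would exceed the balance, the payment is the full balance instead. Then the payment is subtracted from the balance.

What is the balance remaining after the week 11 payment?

$0.00

Week 1: opening $23,031.74; interest $667.92 → $23,699.66; payment $2,580.00; balance $21,119.66
Week 2: opening $21,119.66; interest $612.47 → $21,732.13; payment $2,580.00; balance $19,152.13
Week 3: opening $19,152.13; interest $555.41 → $19,707.54; payment $2,580.00; balance $17,127.54
Week 4: opening $17,127.54; interest $496.70 → $17,624.24; payment $2,580.00; balance $15,044.24
Week 5: opening $15,044.24; interest $436.28 → $15,480.52; payment $2,580.00; balance $12,900.52
Week 6: opening $12,900.52; interest $374.12 → $13,274.64; payment $2,580.00; balance $10,694.64
Week 7: opening $10,694.64; interest $310.14 → $11,004.78; payment $2,580.00; balance $8,424.78
Week 8: opening $8,424.78; interest $244.32 → $8,669.10; payment $2,580.00; balance $6,089.10
Week 9: opening $6,089.10; interest $176.58 → $6,265.68; payment $2,580.00; balance $3,685.68
Week 10: opening $3,685.68; interest $106.88 → $3,792.56; payment $2,580.00; balance $1,212.56
Week 11: opening $1,212.56; interest $35.16 → $1,247.72; payment $1,247.72; balance $0.00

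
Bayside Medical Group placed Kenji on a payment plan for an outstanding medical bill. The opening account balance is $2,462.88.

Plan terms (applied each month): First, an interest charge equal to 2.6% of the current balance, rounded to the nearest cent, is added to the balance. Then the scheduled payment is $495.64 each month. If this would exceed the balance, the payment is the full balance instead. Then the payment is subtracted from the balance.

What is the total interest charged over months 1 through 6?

$209.93

Month 1: opening $2,462.88; interest $64.03 → $2,526.91; payment $495.64; balance $2,031.27
Month 2: opening $2,031.27; interest $52.81 → $2,084.08; payment $495.64; balance $1,588.44
Month 3: opening $1,588.44; interest $41.30 → $1,629.74; payment $495.64; balance $1,134.10
Month 4: opening $1,134.10; interest $29.49 → $1,163.59; payment $495.64; balance $667.95
Month 5: opening $667.95; interest $17.37 → $685.32; payment $495.64; balance $189.68
Month 6: opening $189.68; interest $4.93 → $194.61; payment $194.61; balance $0.00
Total interest: $64.03 + $52.81 + $41.30 + $29.49 + $17.37 + $4.93 = $209.93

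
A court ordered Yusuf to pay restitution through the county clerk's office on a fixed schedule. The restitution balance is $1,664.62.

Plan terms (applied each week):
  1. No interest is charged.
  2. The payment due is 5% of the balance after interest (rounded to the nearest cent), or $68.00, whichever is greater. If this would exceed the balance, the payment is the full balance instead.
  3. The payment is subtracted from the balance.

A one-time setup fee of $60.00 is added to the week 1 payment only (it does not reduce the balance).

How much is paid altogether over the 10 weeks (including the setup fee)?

$776.78

# | Opening | Payment | Fee | End bal
1 | $1,664.62 | $83.23 | $60.00 | $1,581.39
2 | $1,581.39 | $79.07 | — | $1,502.32
3 | $1,502.32 | $75.12 | — | $1,427.20
4 | $1,427.20 | $71.36 | — | $1,355.84
5 | $1,355.84 | $68.00 | — | $1,287.84
6 | $1,287.84 | $68.00 | — | $1,219.84
7 | $1,219.84 | $68.00 | — | $1,151.84
8 | $1,151.84 | $68.00 | — | $1,083.84
9 | $1,083.84 | $68.00 | — | $1,015.84
10 | $1,015.84 | $68.00 | — | $947.84
Total paid: $776.78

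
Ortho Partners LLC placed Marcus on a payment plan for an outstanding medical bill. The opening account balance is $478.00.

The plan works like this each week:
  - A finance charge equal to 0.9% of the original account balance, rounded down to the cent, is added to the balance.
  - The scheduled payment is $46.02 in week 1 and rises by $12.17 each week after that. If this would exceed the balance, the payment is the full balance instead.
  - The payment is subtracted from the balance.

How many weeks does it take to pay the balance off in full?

# | Opening | Interest | Payment | End bal
1 | $478.00 | $4.30 | $46.02 | $436.28
2 | $436.28 | $4.30 | $58.19 | $382.39
3 | $382.39 | $4.30 | $70.36 | $316.33
4 | $316.33 | $4.30 | $82.53 | $238.10
5 | $238.10 | $4.30 | $94.70 | $147.70
6 | $147.70 | $4.30 | $106.87 | $45.13
7 | $45.13 | $4.30 | $49.43 | $0.00
Balance reaches $0.00 in week 7.

7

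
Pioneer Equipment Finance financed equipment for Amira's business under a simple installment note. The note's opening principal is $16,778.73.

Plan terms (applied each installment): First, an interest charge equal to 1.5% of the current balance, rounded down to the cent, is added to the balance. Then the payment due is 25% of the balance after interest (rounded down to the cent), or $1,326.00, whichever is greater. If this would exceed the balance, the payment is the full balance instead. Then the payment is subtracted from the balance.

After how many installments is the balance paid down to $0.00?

Installment 1: $16,778.73 +$251.68 interest = $17,030.41; pay $4,257.60 → $12,772.81
Installment 2: $12,772.81 +$191.59 interest = $12,964.40; pay $3,241.10 → $9,723.30
Installment 3: $9,723.30 +$145.84 interest = $9,869.14; pay $2,467.28 → $7,401.86
Installment 4: $7,401.86 +$111.02 interest = $7,512.88; pay $1,878.22 → $5,634.66
Installment 5: $5,634.66 +$84.51 interest = $5,719.17; pay $1,429.79 → $4,289.38
Installment 6: $4,289.38 +$64.34 interest = $4,353.72; pay $1,326.00 → $3,027.72
Installment 7: $3,027.72 +$45.41 interest = $3,073.13; pay $1,326.00 → $1,747.13
Installment 8: $1,747.13 +$26.20 interest = $1,773.33; pay $1,326.00 → $447.33
Installment 9: $447.33 +$6.70 interest = $454.03; pay $454.03 → $0.00
Balance reaches $0.00 in installment 9.

9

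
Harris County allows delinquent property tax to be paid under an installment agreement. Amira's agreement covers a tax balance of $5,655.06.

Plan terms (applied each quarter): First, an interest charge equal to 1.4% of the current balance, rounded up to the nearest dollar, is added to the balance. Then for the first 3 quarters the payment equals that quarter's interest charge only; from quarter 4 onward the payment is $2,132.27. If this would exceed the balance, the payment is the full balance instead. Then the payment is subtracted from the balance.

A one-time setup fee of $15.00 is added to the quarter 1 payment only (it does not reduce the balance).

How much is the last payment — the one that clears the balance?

# | Opening | Interest | Payment | Fee | End bal
1 | $5,655.06 | $80.00 | $80.00 | $15.00 | $5,655.06
2 | $5,655.06 | $80.00 | $80.00 | — | $5,655.06
3 | $5,655.06 | $80.00 | $80.00 | — | $5,655.06
4 | $5,655.06 | $80.00 | $2,132.27 | — | $3,602.79
5 | $3,602.79 | $51.00 | $2,132.27 | — | $1,521.52
6 | $1,521.52 | $22.00 | $1,543.52 | — | $0.00

$1,543.52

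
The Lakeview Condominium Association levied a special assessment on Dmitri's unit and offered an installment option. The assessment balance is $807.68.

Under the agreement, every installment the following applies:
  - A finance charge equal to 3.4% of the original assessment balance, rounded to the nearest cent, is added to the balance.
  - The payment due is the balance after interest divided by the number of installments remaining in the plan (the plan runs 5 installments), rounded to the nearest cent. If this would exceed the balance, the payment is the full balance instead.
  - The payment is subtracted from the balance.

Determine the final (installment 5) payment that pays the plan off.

$224.23

Installment 1: $807.68 +$27.46 interest = $835.14; pay $167.03 → $668.11
Installment 2: $668.11 +$27.46 interest = $695.57; pay $173.89 → $521.68
Installment 3: $521.68 +$27.46 interest = $549.14; pay $183.05 → $366.09
Installment 4: $366.09 +$27.46 interest = $393.55; pay $196.78 → $196.77
Installment 5: $196.77 +$27.46 interest = $224.23; pay $224.23 → $0.00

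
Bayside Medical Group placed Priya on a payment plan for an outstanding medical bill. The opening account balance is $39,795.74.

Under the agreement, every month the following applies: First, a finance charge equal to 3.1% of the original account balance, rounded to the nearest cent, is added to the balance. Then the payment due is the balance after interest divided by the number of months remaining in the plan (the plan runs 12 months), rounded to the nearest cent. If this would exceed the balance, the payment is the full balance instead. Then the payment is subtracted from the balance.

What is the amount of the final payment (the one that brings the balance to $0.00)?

$7,144.65

# | Opening | Interest | Payment | End bal
1 | $39,795.74 | $1,233.67 | $3,419.12 | $37,610.29
2 | $37,610.29 | $1,233.67 | $3,531.27 | $35,312.69
3 | $35,312.69 | $1,233.67 | $3,654.64 | $32,891.72
4 | $32,891.72 | $1,233.67 | $3,791.71 | $30,333.68
5 | $30,333.68 | $1,233.67 | $3,945.92 | $27,621.43
6 | $27,621.43 | $1,233.67 | $4,122.16 | $24,732.94
7 | $24,732.94 | $1,233.67 | $4,327.77 | $21,638.84
8 | $21,638.84 | $1,233.67 | $4,574.50 | $18,298.01
9 | $18,298.01 | $1,233.67 | $4,882.92 | $14,648.76
10 | $14,648.76 | $1,233.67 | $5,294.14 | $10,588.29
11 | $10,588.29 | $1,233.67 | $5,910.98 | $5,910.98
12 | $5,910.98 | $1,233.67 | $7,144.65 | $0.00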